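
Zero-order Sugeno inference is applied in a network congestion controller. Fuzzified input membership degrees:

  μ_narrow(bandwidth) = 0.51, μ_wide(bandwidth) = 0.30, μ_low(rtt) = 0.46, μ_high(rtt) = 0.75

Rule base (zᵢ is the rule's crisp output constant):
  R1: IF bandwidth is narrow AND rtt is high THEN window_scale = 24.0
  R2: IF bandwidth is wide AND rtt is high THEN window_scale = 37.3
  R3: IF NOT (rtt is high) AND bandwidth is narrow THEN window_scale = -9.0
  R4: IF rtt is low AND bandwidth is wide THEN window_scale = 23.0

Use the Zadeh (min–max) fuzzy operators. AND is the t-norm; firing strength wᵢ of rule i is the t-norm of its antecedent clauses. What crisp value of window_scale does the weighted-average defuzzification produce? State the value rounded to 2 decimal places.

20.65

R1 (z=24.0): narrow=0.51, high=0.75; AND[min(a, b)] → w = 0.51
R2 (z=37.3): wide=0.30, high=0.75; AND[min(a, b)] → w = 0.30
R3 (z=-9.0): ¬high=1−0.75=0.25, narrow=0.51; AND[min(a, b)] → w = 0.25
R4 (z=23.0): low=0.46, wide=0.30; AND[min(a, b)] → w = 0.30
Weighted average = (0.51·24.0 + 0.30·37.3 + 0.25·-9.0 + 0.30·23.0) / (0.51 + 0.30 + 0.25 + 0.30)
  = 28.0800 / 1.3600 = 20.65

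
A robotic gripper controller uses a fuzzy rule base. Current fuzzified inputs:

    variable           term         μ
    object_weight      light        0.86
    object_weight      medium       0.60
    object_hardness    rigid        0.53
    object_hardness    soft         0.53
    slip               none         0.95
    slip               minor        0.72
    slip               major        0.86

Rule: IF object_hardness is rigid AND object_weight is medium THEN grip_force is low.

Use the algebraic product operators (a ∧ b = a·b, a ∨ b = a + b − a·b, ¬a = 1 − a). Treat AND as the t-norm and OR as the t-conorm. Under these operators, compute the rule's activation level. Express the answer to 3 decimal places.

0.318

firing strength: rigid=0.53, medium=0.60; AND[a·b] → w = 0.3180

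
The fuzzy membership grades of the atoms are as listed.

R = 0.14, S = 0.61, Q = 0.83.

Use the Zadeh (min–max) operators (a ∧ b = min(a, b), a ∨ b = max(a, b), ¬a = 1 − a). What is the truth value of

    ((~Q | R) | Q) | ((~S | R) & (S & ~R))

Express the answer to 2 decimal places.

0.83

~Q = 1 − 0.83 = 0.17
~Q | R = max(a, b) on (0.17, 0.14) = 0.17
(~Q | R) | Q = max(a, b) on (0.17, 0.83) = 0.83
~S = 1 − 0.61 = 0.39
~S | R = max(a, b) on (0.39, 0.14) = 0.39
~R = 1 − 0.14 = 0.86
S & ~R = min(a, b) on (0.61, 0.86) = 0.61
(~S | R) & (S & ~R) = min(a, b) on (0.39, 0.61) = 0.39
((~Q | R) | Q) | ((~S | R) & (S & ~R)) = max(a, b) on (0.83, 0.39) = 0.83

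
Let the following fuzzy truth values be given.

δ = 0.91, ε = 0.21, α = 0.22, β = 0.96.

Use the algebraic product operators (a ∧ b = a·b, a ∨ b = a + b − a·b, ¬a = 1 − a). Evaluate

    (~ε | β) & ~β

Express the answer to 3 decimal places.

0.040

~ε = 1 − 0.2100 = 0.7900
~ε | β = a + b − a·b on (0.7900, 0.9600) = 0.9916
~β = 1 − 0.9600 = 0.0400
(~ε | β) & ~β = a·b on (0.9916, 0.0400) = 0.0397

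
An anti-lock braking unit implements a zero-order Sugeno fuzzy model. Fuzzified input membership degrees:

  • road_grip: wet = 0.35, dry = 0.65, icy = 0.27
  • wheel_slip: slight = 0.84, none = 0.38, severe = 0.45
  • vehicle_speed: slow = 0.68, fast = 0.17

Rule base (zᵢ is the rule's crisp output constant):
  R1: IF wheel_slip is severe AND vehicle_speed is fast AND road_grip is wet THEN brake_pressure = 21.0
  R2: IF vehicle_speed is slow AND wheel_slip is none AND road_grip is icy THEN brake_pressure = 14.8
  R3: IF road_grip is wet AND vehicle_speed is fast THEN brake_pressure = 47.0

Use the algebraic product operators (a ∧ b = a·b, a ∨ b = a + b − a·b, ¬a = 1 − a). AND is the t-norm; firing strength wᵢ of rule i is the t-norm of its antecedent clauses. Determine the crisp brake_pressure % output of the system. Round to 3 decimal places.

R1 (z=21.0): severe=0.45, fast=0.17, wet=0.35; AND[a·b] → w = 0.0268
R2 (z=14.8): slow=0.68, none=0.38, icy=0.27; AND[a·b] → w = 0.0698
R3 (z=47.0): wet=0.35, fast=0.17; AND[a·b] → w = 0.0595
Weighted average = (0.0268·21.0 + 0.0698·14.8 + 0.0595·47.0) / (0.0268 + 0.0698 + 0.0595)
  = 4.3913 / 0.1560 = 28.142

28.142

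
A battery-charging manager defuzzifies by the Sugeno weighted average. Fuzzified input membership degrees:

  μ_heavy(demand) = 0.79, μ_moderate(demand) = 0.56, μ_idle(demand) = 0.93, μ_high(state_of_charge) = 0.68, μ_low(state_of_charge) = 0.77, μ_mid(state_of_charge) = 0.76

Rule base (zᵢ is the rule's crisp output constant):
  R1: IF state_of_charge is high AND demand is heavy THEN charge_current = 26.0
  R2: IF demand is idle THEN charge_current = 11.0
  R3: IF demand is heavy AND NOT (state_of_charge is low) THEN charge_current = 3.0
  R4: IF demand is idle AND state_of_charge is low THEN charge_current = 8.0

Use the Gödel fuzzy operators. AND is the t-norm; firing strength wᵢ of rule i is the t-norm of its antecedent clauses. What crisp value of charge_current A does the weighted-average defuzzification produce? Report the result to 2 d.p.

R1 (z=26.0): high=0.68, heavy=0.79; AND[min(a, b)] → w = 0.68
R2 (z=11.0): idle=0.93 → w = 0.93
R3 (z=3.0): heavy=0.79, ¬low=1−0.77=0.23; AND[min(a, b)] → w = 0.23
R4 (z=8.0): idle=0.93, low=0.77; AND[min(a, b)] → w = 0.77
Weighted average = (0.68·26.0 + 0.93·11.0 + 0.23·3.0 + 0.77·8.0) / (0.68 + 0.93 + 0.23 + 0.77)
  = 34.7600 / 2.6100 = 13.32

13.32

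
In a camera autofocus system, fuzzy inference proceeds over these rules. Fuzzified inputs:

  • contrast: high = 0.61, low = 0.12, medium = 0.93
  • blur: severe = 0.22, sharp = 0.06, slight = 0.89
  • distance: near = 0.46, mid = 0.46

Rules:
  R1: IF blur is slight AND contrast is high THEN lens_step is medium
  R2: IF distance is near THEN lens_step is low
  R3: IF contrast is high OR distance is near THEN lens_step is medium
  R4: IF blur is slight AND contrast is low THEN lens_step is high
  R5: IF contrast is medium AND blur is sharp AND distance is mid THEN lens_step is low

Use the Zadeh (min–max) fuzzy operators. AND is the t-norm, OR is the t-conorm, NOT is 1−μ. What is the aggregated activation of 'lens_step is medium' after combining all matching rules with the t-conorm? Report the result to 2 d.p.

0.61

R1: slight=0.89, high=0.61; AND[min(a, b)] → w = 0.61
R2: near=0.46 → w = 0.46
R3: high=0.61, near=0.46; OR[max(a, b)] → w = 0.61
R4: slight=0.89, low=0.12; AND[min(a, b)] → w = 0.12
R5: medium=0.93, sharp=0.06, mid=0.46; AND[min(a, b)] → w = 0.06
Rules with consequent 'medium': {R1, R3} → strengths 0.61, 0.61
Aggregate via t-conorm [max(a, b)]: 0.61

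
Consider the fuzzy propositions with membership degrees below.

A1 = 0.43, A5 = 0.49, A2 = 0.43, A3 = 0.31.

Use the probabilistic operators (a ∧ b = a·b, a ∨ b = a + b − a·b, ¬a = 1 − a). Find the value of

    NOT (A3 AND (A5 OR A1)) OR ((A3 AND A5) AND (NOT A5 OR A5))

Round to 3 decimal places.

A5 OR A1 = a + b − a·b on (0.4900, 0.4300) = 0.7093
A3 AND (A5 OR A1) = a·b on (0.3100, 0.7093) = 0.2199
NOT (A3 AND (A5 OR A1)) = 1 − 0.2199 = 0.7801
A3 AND A5 = a·b on (0.3100, 0.4900) = 0.1519
NOT A5 = 1 − 0.4900 = 0.5100
NOT A5 OR A5 = a + b − a·b on (0.5100, 0.4900) = 0.7501
(A3 AND A5) AND (NOT A5 OR A5) = a·b on (0.1519, 0.7501) = 0.1139
NOT (A3 AND (A5 OR A1)) OR ((A3 AND A5) AND (NOT A5 OR A5)) = a + b − a·b on (0.7801, 0.1139) = 0.8052

0.805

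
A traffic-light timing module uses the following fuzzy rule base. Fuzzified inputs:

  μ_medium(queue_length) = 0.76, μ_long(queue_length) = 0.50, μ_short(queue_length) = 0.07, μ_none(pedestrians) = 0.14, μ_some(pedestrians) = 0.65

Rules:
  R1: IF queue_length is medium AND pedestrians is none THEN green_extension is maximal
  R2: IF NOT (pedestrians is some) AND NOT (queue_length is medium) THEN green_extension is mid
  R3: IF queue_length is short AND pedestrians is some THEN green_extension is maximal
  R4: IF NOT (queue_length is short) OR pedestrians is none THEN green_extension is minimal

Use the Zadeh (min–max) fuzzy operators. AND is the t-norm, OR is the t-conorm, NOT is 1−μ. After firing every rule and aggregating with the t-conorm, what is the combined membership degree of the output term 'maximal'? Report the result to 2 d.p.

0.14

R1: medium=0.76, none=0.14; AND[min(a, b)] → w = 0.14
R2: ¬some=1−0.65=0.35, ¬medium=1−0.76=0.24; AND[min(a, b)] → w = 0.24
R3: short=0.07, some=0.65; AND[min(a, b)] → w = 0.07
R4: ¬short=1−0.07=0.93, none=0.14; OR[max(a, b)] → w = 0.93
Rules with consequent 'maximal': {R1, R3} → strengths 0.14, 0.07
Aggregate via t-conorm [max(a, b)]: 0.14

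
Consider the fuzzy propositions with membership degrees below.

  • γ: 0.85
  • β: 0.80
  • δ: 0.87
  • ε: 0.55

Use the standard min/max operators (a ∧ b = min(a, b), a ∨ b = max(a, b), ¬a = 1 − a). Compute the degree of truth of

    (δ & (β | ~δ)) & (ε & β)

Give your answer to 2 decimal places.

0.55

~δ = 1 − 0.87 = 0.13
β | ~δ = max(a, b) on (0.80, 0.13) = 0.80
δ & (β | ~δ) = min(a, b) on (0.87, 0.80) = 0.80
ε & β = min(a, b) on (0.55, 0.80) = 0.55
(δ & (β | ~δ)) & (ε & β) = min(a, b) on (0.80, 0.55) = 0.55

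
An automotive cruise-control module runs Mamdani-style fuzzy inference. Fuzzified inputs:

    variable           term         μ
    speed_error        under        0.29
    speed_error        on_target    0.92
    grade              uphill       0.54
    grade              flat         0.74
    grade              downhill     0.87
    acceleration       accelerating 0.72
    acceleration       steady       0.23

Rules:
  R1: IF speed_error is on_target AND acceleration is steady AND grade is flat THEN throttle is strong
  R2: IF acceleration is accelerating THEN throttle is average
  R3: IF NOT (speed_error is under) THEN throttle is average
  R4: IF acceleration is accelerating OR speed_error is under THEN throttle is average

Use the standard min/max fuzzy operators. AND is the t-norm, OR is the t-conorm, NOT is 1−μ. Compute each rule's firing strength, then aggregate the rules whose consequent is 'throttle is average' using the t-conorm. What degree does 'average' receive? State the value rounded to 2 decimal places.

0.72

R1: on_target=0.92, steady=0.23, flat=0.74; AND[min(a, b)] → w = 0.23
R2: accelerating=0.72 → w = 0.72
R3: ¬under=1−0.29=0.71 → w = 0.71
R4: accelerating=0.72, under=0.29; OR[max(a, b)] → w = 0.72
Rules with consequent 'average': {R2, R3, R4} → strengths 0.72, 0.71, 0.72
Aggregate via t-conorm [max(a, b)]: 0.72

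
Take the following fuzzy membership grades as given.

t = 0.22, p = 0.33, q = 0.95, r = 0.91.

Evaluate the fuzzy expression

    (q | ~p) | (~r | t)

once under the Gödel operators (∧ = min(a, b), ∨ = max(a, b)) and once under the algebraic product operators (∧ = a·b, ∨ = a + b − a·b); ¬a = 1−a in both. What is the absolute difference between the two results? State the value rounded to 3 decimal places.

0.038

Under Gödel:
  ~p = 1 − 0.33 = 0.67
  q | ~p = max(a, b) on (0.95, 0.67) = 0.95
  ~r = 1 − 0.91 = 0.09
  ~r | t = max(a, b) on (0.09, 0.22) = 0.22
  (q | ~p) | (~r | t) = max(a, b) on (0.95, 0.22) = 0.95
  → value = 0.9500
Under algebraic product:
  ~p = 1 − 0.3300 = 0.6700
  q | ~p = a + b − a·b on (0.9500, 0.6700) = 0.9835
  ~r = 1 − 0.9100 = 0.0900
  ~r | t = a + b − a·b on (0.0900, 0.2200) = 0.2902
  (q | ~p) | (~r | t) = a + b − a·b on (0.9835, 0.2902) = 0.9883
  → value = 0.9883
|0.9500 − 0.9883| = 0.038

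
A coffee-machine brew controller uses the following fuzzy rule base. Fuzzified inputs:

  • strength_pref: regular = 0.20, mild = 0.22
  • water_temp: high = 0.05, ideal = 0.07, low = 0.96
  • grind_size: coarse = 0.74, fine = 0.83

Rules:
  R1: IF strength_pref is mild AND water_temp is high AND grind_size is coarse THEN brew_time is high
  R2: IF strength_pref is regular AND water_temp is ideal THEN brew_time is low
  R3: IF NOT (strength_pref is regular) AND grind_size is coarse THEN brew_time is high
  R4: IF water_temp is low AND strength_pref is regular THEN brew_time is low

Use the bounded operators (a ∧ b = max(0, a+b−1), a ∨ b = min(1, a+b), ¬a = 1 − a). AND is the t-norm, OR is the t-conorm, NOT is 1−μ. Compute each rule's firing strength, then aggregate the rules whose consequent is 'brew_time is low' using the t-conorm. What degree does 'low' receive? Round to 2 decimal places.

0.16

R1: mild=0.22, high=0.05, coarse=0.74; AND[max(0, a+b−1)] → w = 0.00
R2: regular=0.20, ideal=0.07; AND[max(0, a+b−1)] → w = 0.00
R3: ¬regular=1−0.20=0.80, coarse=0.74; AND[max(0, a+b−1)] → w = 0.54
R4: low=0.96, regular=0.20; AND[max(0, a+b−1)] → w = 0.16
Rules with consequent 'low': {R2, R4} → strengths 0.00, 0.16
Aggregate via t-conorm [min(1, a+b)]: 0.16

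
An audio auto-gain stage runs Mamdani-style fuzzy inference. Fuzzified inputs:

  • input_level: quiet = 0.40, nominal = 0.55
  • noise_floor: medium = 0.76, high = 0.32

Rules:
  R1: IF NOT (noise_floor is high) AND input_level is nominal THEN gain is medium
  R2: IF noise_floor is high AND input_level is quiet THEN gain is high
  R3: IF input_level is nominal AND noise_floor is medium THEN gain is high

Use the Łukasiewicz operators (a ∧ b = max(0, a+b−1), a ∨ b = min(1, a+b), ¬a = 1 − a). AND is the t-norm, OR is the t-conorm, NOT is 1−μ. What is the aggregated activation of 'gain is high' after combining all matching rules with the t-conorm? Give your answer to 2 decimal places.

0.31

R1: ¬high=1−0.32=0.68, nominal=0.55; AND[max(0, a+b−1)] → w = 0.23
R2: high=0.32, quiet=0.40; AND[max(0, a+b−1)] → w = 0.00
R3: nominal=0.55, medium=0.76; AND[max(0, a+b−1)] → w = 0.31
Rules with consequent 'high': {R2, R3} → strengths 0.00, 0.31
Aggregate via t-conorm [min(1, a+b)]: 0.31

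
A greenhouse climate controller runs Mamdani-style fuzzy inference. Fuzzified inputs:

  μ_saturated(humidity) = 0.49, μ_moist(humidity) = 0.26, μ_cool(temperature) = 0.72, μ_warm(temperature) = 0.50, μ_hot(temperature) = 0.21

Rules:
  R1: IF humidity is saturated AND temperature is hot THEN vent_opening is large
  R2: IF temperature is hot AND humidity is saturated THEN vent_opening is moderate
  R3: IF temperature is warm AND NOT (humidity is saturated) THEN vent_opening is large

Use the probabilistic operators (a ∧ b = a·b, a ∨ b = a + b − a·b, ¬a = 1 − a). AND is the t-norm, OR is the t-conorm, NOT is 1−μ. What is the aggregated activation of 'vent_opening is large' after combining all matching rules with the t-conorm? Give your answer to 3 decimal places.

0.332

R1: saturated=0.49, hot=0.21; AND[a·b] → w = 0.1029
R2: hot=0.21, saturated=0.49; AND[a·b] → w = 0.1029
R3: warm=0.50, ¬saturated=1−0.49=0.51; AND[a·b] → w = 0.2550
Rules with consequent 'large': {R1, R3} → strengths 0.1029, 0.2550
Aggregate via t-conorm [a + b − a·b]: 0.3317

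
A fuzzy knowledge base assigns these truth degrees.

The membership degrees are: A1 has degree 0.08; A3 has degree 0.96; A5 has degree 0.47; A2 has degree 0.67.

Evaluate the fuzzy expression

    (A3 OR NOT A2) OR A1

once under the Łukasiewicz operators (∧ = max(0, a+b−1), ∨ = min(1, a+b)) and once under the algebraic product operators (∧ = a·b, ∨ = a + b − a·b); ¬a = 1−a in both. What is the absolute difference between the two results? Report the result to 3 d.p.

0.025

Under Łukasiewicz:
  NOT A2 = 1 − 0.67 = 0.33
  A3 OR NOT A2 = min(1, a+b) on (0.96, 0.33) = 1.00
  (A3 OR NOT A2) OR A1 = min(1, a+b) on (1.00, 0.08) = 1.00
  → value = 1.0000
Under algebraic product:
  NOT A2 = 1 − 0.6700 = 0.3300
  A3 OR NOT A2 = a + b − a·b on (0.9600, 0.3300) = 0.9732
  (A3 OR NOT A2) OR A1 = a + b − a·b on (0.9732, 0.0800) = 0.9753
  → value = 0.9753
|1.0000 − 0.9753| = 0.025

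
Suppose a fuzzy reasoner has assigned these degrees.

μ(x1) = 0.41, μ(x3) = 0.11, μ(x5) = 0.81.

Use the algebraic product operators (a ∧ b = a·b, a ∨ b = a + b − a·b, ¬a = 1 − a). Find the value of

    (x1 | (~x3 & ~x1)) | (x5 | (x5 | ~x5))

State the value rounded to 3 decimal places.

~x3 = 1 − 0.1100 = 0.8900
~x1 = 1 − 0.4100 = 0.5900
~x3 & ~x1 = a·b on (0.8900, 0.5900) = 0.5251
x1 | (~x3 & ~x1) = a + b − a·b on (0.4100, 0.5251) = 0.7198
~x5 = 1 − 0.8100 = 0.1900
x5 | ~x5 = a + b − a·b on (0.8100, 0.1900) = 0.8461
x5 | (x5 | ~x5) = a + b − a·b on (0.8100, 0.8461) = 0.9708
(x1 | (~x3 & ~x1)) | (x5 | (x5 | ~x5)) = a + b − a·b on (0.7198, 0.9708) = 0.9918

0.992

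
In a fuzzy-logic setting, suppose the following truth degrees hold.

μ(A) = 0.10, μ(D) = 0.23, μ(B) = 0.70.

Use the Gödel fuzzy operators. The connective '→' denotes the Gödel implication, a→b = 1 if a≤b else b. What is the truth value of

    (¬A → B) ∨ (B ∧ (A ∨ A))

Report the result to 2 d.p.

¬A = 1 − 0.10 = 0.90
¬A → B  [Gödel: 1 if a≤b else b] with a=0.90, b=0.70 → 0.70
A ∨ A = max(a, b) on (0.10, 0.10) = 0.10
B ∧ (A ∨ A) = min(a, b) on (0.70, 0.10) = 0.10
(¬A → B) ∨ (B ∧ (A ∨ A)) = max(a, b) on (0.70, 0.10) = 0.70

0.70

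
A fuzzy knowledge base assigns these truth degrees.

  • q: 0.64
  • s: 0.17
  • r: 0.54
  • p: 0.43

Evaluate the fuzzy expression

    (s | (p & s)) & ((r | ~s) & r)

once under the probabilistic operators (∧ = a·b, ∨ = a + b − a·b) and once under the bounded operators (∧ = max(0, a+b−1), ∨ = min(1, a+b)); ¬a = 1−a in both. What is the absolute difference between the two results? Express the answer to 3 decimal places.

0.115

Under probabilistic:
  p & s = a·b on (0.4300, 0.1700) = 0.0731
  s | (p & s) = a + b − a·b on (0.1700, 0.0731) = 0.2307
  ~s = 1 − 0.1700 = 0.8300
  r | ~s = a + b − a·b on (0.5400, 0.8300) = 0.9218
  (r | ~s) & r = a·b on (0.9218, 0.5400) = 0.4978
  (s | (p & s)) & ((r | ~s) & r) = a·b on (0.2307, 0.4978) = 0.1148
  → value = 0.1148
Under bounded:
  p & s = max(0, a+b−1) on (0.43, 0.17) = 0.00
  s | (p & s) = min(1, a+b) on (0.17, 0.00) = 0.17
  ~s = 1 − 0.17 = 0.83
  r | ~s = min(1, a+b) on (0.54, 0.83) = 1.00
  (r | ~s) & r = max(0, a+b−1) on (1.00, 0.54) = 0.54
  (s | (p & s)) & ((r | ~s) & r) = max(0, a+b−1) on (0.17, 0.54) = 0.00
  → value = 0.0000
|0.1148 − 0.0000| = 0.115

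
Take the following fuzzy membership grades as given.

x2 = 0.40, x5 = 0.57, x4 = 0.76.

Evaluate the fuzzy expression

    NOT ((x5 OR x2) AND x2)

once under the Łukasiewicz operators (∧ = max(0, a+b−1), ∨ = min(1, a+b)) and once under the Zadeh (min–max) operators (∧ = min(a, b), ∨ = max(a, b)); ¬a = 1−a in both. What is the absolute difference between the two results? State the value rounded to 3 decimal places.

0.030

Under Łukasiewicz:
  x5 OR x2 = min(1, a+b) on (0.57, 0.40) = 0.97
  (x5 OR x2) AND x2 = max(0, a+b−1) on (0.97, 0.40) = 0.37
  NOT ((x5 OR x2) AND x2) = 1 − 0.37 = 0.63
  → value = 0.6300
Under Zadeh (min–max):
  x5 OR x2 = max(a, b) on (0.57, 0.40) = 0.57
  (x5 OR x2) AND x2 = min(a, b) on (0.57, 0.40) = 0.40
  NOT ((x5 OR x2) AND x2) = 1 − 0.40 = 0.60
  → value = 0.6000
|0.6300 − 0.6000| = 0.030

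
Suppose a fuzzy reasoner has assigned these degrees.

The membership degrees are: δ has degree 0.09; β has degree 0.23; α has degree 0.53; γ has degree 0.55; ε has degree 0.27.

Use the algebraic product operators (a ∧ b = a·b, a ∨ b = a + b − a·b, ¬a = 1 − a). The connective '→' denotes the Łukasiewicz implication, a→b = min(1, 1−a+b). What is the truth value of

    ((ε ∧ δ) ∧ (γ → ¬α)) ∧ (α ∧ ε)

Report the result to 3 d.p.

0.003

ε ∧ δ = a·b on (0.2700, 0.0900) = 0.0243
¬α = 1 − 0.5300 = 0.4700
γ → ¬α  [Łukasiewicz: min(1, 1−a+b)] with a=0.5500, b=0.4700 → 0.9200
(ε ∧ δ) ∧ (γ → ¬α) = a·b on (0.0243, 0.9200) = 0.0224
α ∧ ε = a·b on (0.5300, 0.2700) = 0.1431
((ε ∧ δ) ∧ (γ → ¬α)) ∧ (α ∧ ε) = a·b on (0.0224, 0.1431) = 0.0032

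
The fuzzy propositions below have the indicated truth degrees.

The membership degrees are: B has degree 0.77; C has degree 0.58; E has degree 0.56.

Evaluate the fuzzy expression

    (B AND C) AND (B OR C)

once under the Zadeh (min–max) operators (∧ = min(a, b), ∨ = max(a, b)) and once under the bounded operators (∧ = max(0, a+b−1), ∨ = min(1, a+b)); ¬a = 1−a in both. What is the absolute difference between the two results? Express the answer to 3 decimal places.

Under Zadeh (min–max):
  B AND C = min(a, b) on (0.77, 0.58) = 0.58
  B OR C = max(a, b) on (0.77, 0.58) = 0.77
  (B AND C) AND (B OR C) = min(a, b) on (0.58, 0.77) = 0.58
  → value = 0.5800
Under bounded:
  B AND C = max(0, a+b−1) on (0.77, 0.58) = 0.35
  B OR C = min(1, a+b) on (0.77, 0.58) = 1.00
  (B AND C) AND (B OR C) = max(0, a+b−1) on (0.35, 1.00) = 0.35
  → value = 0.3500
|0.5800 − 0.3500| = 0.230

0.230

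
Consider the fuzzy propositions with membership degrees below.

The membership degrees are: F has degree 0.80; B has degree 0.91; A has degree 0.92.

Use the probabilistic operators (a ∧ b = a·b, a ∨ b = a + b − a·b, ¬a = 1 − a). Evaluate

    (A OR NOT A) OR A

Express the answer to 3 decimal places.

NOT A = 1 − 0.9200 = 0.0800
A OR NOT A = a + b − a·b on (0.9200, 0.0800) = 0.9264
(A OR NOT A) OR A = a + b − a·b on (0.9264, 0.9200) = 0.9941

0.994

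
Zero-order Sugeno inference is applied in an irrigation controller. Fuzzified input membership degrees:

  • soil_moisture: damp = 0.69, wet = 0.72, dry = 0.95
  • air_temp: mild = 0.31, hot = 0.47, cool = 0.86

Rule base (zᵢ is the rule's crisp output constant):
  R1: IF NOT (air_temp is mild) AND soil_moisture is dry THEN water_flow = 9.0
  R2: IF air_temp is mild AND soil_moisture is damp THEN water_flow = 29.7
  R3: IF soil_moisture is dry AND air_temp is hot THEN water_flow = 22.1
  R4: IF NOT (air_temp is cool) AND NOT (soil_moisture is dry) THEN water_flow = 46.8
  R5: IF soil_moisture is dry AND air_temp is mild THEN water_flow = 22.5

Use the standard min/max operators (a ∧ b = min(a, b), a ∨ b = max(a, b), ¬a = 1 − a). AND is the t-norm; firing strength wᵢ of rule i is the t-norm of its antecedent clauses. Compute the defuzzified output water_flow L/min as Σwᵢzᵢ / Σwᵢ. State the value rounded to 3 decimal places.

19.191

R1 (z=9.0): ¬mild=1−0.31=0.69, dry=0.95; AND[min(a, b)] → w = 0.69
R2 (z=29.7): mild=0.31, damp=0.69; AND[min(a, b)] → w = 0.31
R3 (z=22.1): dry=0.95, hot=0.47; AND[min(a, b)] → w = 0.47
R4 (z=46.8): ¬cool=1−0.86=0.14, ¬dry=1−0.95=0.05; AND[min(a, b)] → w = 0.05
R5 (z=22.5): dry=0.95, mild=0.31; AND[min(a, b)] → w = 0.31
Weighted average = (0.69·9.0 + 0.31·29.7 + 0.47·22.1 + 0.05·46.8 + 0.31·22.5) / (0.69 + 0.31 + 0.47 + 0.05 + 0.31)
  = 35.1190 / 1.8300 = 19.191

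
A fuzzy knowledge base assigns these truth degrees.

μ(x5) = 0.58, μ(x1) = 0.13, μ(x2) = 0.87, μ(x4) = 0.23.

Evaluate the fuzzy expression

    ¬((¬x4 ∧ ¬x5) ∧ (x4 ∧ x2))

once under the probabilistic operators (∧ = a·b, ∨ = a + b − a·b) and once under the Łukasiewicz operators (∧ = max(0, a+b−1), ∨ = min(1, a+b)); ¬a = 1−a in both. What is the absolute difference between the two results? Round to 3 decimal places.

0.065

Under probabilistic:
  ¬x4 = 1 − 0.2300 = 0.7700
  ¬x5 = 1 − 0.5800 = 0.4200
  ¬x4 ∧ ¬x5 = a·b on (0.7700, 0.4200) = 0.3234
  x4 ∧ x2 = a·b on (0.2300, 0.8700) = 0.2001
  (¬x4 ∧ ¬x5) ∧ (x4 ∧ x2) = a·b on (0.3234, 0.2001) = 0.0647
  ¬((¬x4 ∧ ¬x5) ∧ (x4 ∧ x2)) = 1 − 0.0647 = 0.9353
  → value = 0.9353
Under Łukasiewicz:
  ¬x4 = 1 − 0.23 = 0.77
  ¬x5 = 1 − 0.58 = 0.42
  ¬x4 ∧ ¬x5 = max(0, a+b−1) on (0.77, 0.42) = 0.19
  x4 ∧ x2 = max(0, a+b−1) on (0.23, 0.87) = 0.10
  (¬x4 ∧ ¬x5) ∧ (x4 ∧ x2) = max(0, a+b−1) on (0.19, 0.10) = 0.00
  ¬((¬x4 ∧ ¬x5) ∧ (x4 ∧ x2)) = 1 − 0.00 = 1.00
  → value = 1.0000
|0.9353 − 1.0000| = 0.065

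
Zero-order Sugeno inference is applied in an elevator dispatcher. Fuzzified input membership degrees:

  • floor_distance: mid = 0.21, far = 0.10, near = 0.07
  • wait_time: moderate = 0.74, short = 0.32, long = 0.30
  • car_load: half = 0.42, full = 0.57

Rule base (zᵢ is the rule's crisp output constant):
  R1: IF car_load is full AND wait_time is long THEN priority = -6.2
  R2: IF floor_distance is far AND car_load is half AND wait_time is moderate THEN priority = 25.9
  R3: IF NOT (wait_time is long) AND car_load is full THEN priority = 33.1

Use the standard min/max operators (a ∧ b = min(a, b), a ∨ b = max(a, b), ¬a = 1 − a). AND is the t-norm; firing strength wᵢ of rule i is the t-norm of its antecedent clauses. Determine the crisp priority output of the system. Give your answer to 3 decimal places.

20.203

R1 (z=-6.2): full=0.57, long=0.30; AND[min(a, b)] → w = 0.30
R2 (z=25.9): far=0.10, half=0.42, moderate=0.74; AND[min(a, b)] → w = 0.10
R3 (z=33.1): ¬long=1−0.30=0.70, full=0.57; AND[min(a, b)] → w = 0.57
Weighted average = (0.30·-6.2 + 0.10·25.9 + 0.57·33.1) / (0.30 + 0.10 + 0.57)
  = 19.5970 / 0.9700 = 20.203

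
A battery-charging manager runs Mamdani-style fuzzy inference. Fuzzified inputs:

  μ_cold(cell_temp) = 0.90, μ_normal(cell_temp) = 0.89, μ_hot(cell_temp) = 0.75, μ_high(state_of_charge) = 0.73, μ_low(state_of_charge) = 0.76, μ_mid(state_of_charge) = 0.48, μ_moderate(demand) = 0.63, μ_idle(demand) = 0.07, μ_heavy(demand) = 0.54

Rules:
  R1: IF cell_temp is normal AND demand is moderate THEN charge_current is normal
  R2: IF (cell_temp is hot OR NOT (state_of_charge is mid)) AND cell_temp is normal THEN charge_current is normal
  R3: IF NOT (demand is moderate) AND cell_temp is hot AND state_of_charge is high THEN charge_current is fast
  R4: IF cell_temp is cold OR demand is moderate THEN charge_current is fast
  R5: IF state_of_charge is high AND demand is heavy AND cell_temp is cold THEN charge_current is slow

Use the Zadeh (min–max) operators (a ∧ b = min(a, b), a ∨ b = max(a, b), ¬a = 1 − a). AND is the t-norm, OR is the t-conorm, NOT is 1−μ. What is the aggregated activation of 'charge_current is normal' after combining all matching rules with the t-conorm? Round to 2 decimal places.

R1: normal=0.89, moderate=0.63; AND[min(a, b)] → w = 0.63
R2: (hot=0.75 OR ¬mid=1−0.48=0.52) = 0.75; AND[min(a, b)] with normal=0.89 → w = 0.75
R3: ¬moderate=1−0.63=0.37, hot=0.75, high=0.73; AND[min(a, b)] → w = 0.37
R4: cold=0.90, moderate=0.63; OR[max(a, b)] → w = 0.90
R5: high=0.73, heavy=0.54, cold=0.90; AND[min(a, b)] → w = 0.54
Rules with consequent 'normal': {R1, R2} → strengths 0.63, 0.75
Aggregate via t-conorm [max(a, b)]: 0.75

0.75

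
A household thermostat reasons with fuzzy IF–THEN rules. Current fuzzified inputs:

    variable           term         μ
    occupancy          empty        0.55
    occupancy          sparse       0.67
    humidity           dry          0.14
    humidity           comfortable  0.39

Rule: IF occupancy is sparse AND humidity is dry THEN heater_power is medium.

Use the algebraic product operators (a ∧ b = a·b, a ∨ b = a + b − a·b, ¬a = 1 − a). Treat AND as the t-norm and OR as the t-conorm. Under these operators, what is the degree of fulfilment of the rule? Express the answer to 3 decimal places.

firing strength: sparse=0.67, dry=0.14; AND[a·b] → w = 0.0938

0.094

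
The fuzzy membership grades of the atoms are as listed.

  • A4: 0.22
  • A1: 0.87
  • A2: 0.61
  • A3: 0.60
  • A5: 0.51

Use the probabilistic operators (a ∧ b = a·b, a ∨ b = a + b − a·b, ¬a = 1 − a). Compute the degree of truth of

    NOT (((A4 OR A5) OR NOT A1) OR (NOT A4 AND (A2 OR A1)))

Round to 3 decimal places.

0.086

A4 OR A5 = a + b − a·b on (0.2200, 0.5100) = 0.6178
NOT A1 = 1 − 0.8700 = 0.1300
(A4 OR A5) OR NOT A1 = a + b − a·b on (0.6178, 0.1300) = 0.6675
NOT A4 = 1 − 0.2200 = 0.7800
A2 OR A1 = a + b − a·b on (0.6100, 0.8700) = 0.9493
NOT A4 AND (A2 OR A1) = a·b on (0.7800, 0.9493) = 0.7405
((A4 OR A5) OR NOT A1) OR (NOT A4 AND (A2 OR A1)) = a + b − a·b on (0.6675, 0.7405) = 0.9137
NOT (((A4 OR A5) OR NOT A1) OR (NOT A4 AND (A2 OR A1))) = 1 − 0.9137 = 0.0863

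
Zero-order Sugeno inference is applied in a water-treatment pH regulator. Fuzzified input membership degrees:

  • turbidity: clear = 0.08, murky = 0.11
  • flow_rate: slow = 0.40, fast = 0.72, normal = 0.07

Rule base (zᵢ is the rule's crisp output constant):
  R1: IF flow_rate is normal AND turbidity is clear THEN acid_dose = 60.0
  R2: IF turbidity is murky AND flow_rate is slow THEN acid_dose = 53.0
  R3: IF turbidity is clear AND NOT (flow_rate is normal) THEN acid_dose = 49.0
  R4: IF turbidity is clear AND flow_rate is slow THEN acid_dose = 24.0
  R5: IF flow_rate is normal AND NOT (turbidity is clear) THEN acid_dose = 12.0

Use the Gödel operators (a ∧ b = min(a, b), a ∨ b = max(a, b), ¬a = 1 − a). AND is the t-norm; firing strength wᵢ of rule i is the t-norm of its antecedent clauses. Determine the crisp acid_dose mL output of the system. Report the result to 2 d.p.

40.76

R1 (z=60.0): normal=0.07, clear=0.08; AND[min(a, b)] → w = 0.07
R2 (z=53.0): murky=0.11, slow=0.40; AND[min(a, b)] → w = 0.11
R3 (z=49.0): clear=0.08, ¬normal=1−0.07=0.93; AND[min(a, b)] → w = 0.08
R4 (z=24.0): clear=0.08, slow=0.40; AND[min(a, b)] → w = 0.08
R5 (z=12.0): normal=0.07, ¬clear=1−0.08=0.92; AND[min(a, b)] → w = 0.07
Weighted average = (0.07·60.0 + 0.11·53.0 + 0.08·49.0 + 0.08·24.0 + 0.07·12.0) / (0.07 + 0.11 + 0.08 + 0.08 + 0.07)
  = 16.7100 / 0.4100 = 40.76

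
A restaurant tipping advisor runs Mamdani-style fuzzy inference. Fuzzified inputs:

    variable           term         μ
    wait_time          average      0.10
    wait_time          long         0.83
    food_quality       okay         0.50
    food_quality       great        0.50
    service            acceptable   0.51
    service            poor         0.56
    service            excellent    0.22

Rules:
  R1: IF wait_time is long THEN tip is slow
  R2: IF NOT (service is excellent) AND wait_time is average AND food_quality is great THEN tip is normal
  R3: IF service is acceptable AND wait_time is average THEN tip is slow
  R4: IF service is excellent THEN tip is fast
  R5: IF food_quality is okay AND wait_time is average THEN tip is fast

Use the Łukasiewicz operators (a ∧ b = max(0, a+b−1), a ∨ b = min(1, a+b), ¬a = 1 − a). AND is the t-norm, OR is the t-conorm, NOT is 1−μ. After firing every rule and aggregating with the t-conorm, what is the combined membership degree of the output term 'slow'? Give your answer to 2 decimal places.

0.83

R1: long=0.83 → w = 0.83
R2: ¬excellent=1−0.22=0.78, average=0.10, great=0.50; AND[max(0, a+b−1)] → w = 0.00
R3: acceptable=0.51, average=0.10; AND[max(0, a+b−1)] → w = 0.00
R4: excellent=0.22 → w = 0.22
R5: okay=0.50, average=0.10; AND[max(0, a+b−1)] → w = 0.00
Rules with consequent 'slow': {R1, R3} → strengths 0.83, 0.00
Aggregate via t-conorm [min(1, a+b)]: 0.83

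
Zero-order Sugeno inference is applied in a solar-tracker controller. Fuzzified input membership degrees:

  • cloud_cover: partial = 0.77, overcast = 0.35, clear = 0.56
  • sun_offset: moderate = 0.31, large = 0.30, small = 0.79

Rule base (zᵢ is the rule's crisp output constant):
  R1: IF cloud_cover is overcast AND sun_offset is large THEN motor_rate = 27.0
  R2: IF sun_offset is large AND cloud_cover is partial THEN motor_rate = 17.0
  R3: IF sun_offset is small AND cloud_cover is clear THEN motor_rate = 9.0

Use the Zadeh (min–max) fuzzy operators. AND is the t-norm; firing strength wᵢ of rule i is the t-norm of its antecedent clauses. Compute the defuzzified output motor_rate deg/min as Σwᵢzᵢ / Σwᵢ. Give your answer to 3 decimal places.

R1 (z=27.0): overcast=0.35, large=0.30; AND[min(a, b)] → w = 0.30
R2 (z=17.0): large=0.30, partial=0.77; AND[min(a, b)] → w = 0.30
R3 (z=9.0): small=0.79, clear=0.56; AND[min(a, b)] → w = 0.56
Weighted average = (0.30·27.0 + 0.30·17.0 + 0.56·9.0) / (0.30 + 0.30 + 0.56)
  = 18.2400 / 1.1600 = 15.724

15.724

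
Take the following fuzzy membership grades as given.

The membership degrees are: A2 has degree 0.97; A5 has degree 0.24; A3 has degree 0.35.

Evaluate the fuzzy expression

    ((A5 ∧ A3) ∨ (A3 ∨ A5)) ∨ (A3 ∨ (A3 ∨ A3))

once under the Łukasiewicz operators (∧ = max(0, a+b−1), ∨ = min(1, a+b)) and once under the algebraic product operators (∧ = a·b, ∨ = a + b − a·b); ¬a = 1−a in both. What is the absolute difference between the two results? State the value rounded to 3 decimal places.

Under Łukasiewicz:
  A5 ∧ A3 = max(0, a+b−1) on (0.24, 0.35) = 0.00
  A3 ∨ A5 = min(1, a+b) on (0.35, 0.24) = 0.59
  (A5 ∧ A3) ∨ (A3 ∨ A5) = min(1, a+b) on (0.00, 0.59) = 0.59
  A3 ∨ A3 = min(1, a+b) on (0.35, 0.35) = 0.70
  A3 ∨ (A3 ∨ A3) = min(1, a+b) on (0.35, 0.70) = 1.00
  ((A5 ∧ A3) ∨ (A3 ∨ A5)) ∨ (A3 ∨ (A3 ∨ A3)) = min(1, a+b) on (0.59, 1.00) = 1.00
  → value = 1.0000
Under algebraic product:
  A5 ∧ A3 = a·b on (0.2400, 0.3500) = 0.0840
  A3 ∨ A5 = a + b − a·b on (0.3500, 0.2400) = 0.5060
  (A5 ∧ A3) ∨ (A3 ∨ A5) = a + b − a·b on (0.0840, 0.5060) = 0.5475
  A3 ∨ A3 = a + b − a·b on (0.3500, 0.3500) = 0.5775
  A3 ∨ (A3 ∨ A3) = a + b − a·b on (0.3500, 0.5775) = 0.7254
  ((A5 ∧ A3) ∨ (A3 ∨ A5)) ∨ (A3 ∨ (A3 ∨ A3)) = a + b − a·b on (0.5475, 0.7254) = 0.8757
  → value = 0.8757
|1.0000 − 0.8757| = 0.124

0.124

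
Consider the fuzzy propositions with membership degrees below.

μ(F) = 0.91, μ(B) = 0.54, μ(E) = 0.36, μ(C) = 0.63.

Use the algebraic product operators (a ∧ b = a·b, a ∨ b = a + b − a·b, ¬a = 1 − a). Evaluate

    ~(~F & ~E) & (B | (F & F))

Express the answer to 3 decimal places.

0.868

~F = 1 − 0.9100 = 0.0900
~E = 1 − 0.3600 = 0.6400
~F & ~E = a·b on (0.0900, 0.6400) = 0.0576
~(~F & ~E) = 1 − 0.0576 = 0.9424
F & F = a·b on (0.9100, 0.9100) = 0.8281
B | (F & F) = a + b − a·b on (0.5400, 0.8281) = 0.9209
~(~F & ~E) & (B | (F & F)) = a·b on (0.9424, 0.9209) = 0.8679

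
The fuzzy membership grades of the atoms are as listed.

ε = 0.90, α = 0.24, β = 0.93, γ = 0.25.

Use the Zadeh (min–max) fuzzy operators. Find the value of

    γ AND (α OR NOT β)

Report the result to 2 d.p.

NOT β = 1 − 0.93 = 0.07
α OR NOT β = max(a, b) on (0.24, 0.07) = 0.24
γ AND (α OR NOT β) = min(a, b) on (0.25, 0.24) = 0.24

0.24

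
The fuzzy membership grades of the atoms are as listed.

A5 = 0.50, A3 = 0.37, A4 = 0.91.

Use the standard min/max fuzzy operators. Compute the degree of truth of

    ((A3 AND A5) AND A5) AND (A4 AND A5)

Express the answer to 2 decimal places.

0.37

A3 AND A5 = min(a, b) on (0.37, 0.50) = 0.37
(A3 AND A5) AND A5 = min(a, b) on (0.37, 0.50) = 0.37
A4 AND A5 = min(a, b) on (0.91, 0.50) = 0.50
((A3 AND A5) AND A5) AND (A4 AND A5) = min(a, b) on (0.37, 0.50) = 0.37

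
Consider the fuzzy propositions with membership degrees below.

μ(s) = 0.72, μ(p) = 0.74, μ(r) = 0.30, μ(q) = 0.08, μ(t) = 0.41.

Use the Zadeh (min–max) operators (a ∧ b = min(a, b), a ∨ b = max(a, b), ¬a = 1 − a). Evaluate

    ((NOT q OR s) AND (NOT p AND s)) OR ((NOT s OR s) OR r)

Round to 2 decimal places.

0.72

NOT q = 1 − 0.08 = 0.92
NOT q OR s = max(a, b) on (0.92, 0.72) = 0.92
NOT p = 1 − 0.74 = 0.26
NOT p AND s = min(a, b) on (0.26, 0.72) = 0.26
(NOT q OR s) AND (NOT p AND s) = min(a, b) on (0.92, 0.26) = 0.26
NOT s = 1 − 0.72 = 0.28
NOT s OR s = max(a, b) on (0.28, 0.72) = 0.72
(NOT s OR s) OR r = max(a, b) on (0.72, 0.30) = 0.72
((NOT q OR s) AND (NOT p AND s)) OR ((NOT s OR s) OR r) = max(a, b) on (0.26, 0.72) = 0.72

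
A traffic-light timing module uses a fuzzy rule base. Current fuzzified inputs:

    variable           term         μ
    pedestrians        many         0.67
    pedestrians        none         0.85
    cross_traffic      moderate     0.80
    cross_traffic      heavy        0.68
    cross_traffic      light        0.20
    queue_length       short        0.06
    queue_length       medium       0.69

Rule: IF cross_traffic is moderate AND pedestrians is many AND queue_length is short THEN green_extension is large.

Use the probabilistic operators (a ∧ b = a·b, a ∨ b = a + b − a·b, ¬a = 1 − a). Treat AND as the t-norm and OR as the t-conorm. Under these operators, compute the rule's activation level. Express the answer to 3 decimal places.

firing strength: moderate=0.80, many=0.67, short=0.06; AND[a·b] → w = 0.0322

0.032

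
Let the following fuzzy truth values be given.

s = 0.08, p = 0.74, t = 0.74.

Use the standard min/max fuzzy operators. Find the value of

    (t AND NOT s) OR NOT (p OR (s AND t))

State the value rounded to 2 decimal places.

0.74

NOT s = 1 − 0.08 = 0.92
t AND NOT s = min(a, b) on (0.74, 0.92) = 0.74
s AND t = min(a, b) on (0.08, 0.74) = 0.08
p OR (s AND t) = max(a, b) on (0.74, 0.08) = 0.74
NOT (p OR (s AND t)) = 1 − 0.74 = 0.26
(t AND NOT s) OR NOT (p OR (s AND t)) = max(a, b) on (0.74, 0.26) = 0.74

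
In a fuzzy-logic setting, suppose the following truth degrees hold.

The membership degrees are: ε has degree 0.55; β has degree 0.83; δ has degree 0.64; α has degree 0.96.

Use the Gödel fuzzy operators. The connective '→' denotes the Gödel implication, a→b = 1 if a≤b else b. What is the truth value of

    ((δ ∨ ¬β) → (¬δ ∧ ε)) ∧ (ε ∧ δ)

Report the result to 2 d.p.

0.36

¬β = 1 − 0.83 = 0.17
δ ∨ ¬β = max(a, b) on (0.64, 0.17) = 0.64
¬δ = 1 − 0.64 = 0.36
¬δ ∧ ε = min(a, b) on (0.36, 0.55) = 0.36
(δ ∨ ¬β) → (¬δ ∧ ε)  [Gödel: 1 if a≤b else b] with a=0.64, b=0.36 → 0.36
ε ∧ δ = min(a, b) on (0.55, 0.64) = 0.55
((δ ∨ ¬β) → (¬δ ∧ ε)) ∧ (ε ∧ δ) = min(a, b) on (0.36, 0.55) = 0.36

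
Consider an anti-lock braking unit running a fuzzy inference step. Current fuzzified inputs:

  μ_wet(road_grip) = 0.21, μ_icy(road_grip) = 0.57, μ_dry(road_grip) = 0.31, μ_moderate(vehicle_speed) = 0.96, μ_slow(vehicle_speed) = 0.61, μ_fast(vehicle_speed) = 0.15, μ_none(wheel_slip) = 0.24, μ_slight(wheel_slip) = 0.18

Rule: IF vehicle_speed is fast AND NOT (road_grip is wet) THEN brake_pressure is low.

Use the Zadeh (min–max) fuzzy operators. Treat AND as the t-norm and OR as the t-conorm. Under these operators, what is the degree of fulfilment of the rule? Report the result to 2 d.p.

0.15

firing strength: fast=0.15, ¬wet=1−0.21=0.79; AND[min(a, b)] → w = 0.15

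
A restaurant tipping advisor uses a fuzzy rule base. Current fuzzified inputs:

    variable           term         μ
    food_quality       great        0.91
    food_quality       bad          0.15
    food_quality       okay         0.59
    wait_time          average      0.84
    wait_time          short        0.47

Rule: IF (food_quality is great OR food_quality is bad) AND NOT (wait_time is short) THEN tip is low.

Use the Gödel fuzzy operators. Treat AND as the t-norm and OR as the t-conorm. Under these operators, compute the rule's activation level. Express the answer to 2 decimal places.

firing strength: (great=0.91 OR bad=0.15) = 0.91; AND[min(a, b)] with ¬short=1−0.47=0.53 → w = 0.53

0.53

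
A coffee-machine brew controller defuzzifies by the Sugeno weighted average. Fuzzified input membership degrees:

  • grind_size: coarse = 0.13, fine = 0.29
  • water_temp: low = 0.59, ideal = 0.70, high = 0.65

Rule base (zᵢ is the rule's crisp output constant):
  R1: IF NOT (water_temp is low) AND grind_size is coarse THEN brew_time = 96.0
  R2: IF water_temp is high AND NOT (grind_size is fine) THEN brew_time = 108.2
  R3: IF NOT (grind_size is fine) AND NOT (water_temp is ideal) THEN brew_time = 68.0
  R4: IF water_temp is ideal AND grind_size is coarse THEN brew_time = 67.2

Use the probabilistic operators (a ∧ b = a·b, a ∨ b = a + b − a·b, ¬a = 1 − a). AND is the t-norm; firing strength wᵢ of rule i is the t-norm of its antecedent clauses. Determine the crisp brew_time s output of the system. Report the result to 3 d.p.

92.392

R1 (z=96.0): ¬low=1−0.59=0.41, coarse=0.13; AND[a·b] → w = 0.0533
R2 (z=108.2): high=0.65, ¬fine=1−0.29=0.71; AND[a·b] → w = 0.4615
R3 (z=68.0): ¬fine=1−0.29=0.71, ¬ideal=1−0.70=0.30; AND[a·b] → w = 0.2130
R4 (z=67.2): ideal=0.70, coarse=0.13; AND[a·b] → w = 0.0910
Weighted average = (0.0533·96.0 + 0.4615·108.2 + 0.2130·68.0 + 0.0910·67.2) / (0.0533 + 0.4615 + 0.2130 + 0.0910)
  = 75.6503 / 0.8188 = 92.392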